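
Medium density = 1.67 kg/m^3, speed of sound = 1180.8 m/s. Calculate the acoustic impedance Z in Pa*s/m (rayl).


Given values:
  rho = 1.67 kg/m^3
  c = 1180.8 m/s
Formula: Z = rho * c
Z = 1.67 * 1180.8
Z = 1971.94

1971.94 rayl


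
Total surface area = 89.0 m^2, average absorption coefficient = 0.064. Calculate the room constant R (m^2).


Given values:
  S = 89.0 m^2, alpha = 0.064
Formula: R = S * alpha / (1 - alpha)
Numerator: 89.0 * 0.064 = 5.696
Denominator: 1 - 0.064 = 0.936
R = 5.696 / 0.936 = 6.09

6.09 m^2


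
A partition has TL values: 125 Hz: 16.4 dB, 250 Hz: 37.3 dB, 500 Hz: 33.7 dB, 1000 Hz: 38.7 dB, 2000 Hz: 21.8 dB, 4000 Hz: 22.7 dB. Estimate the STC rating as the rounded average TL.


Given TL values at each frequency:
  125 Hz: 16.4 dB
  250 Hz: 37.3 dB
  500 Hz: 33.7 dB
  1000 Hz: 38.7 dB
  2000 Hz: 21.8 dB
  4000 Hz: 22.7 dB
Formula: STC ~ round(average of TL values)
Sum = 16.4 + 37.3 + 33.7 + 38.7 + 21.8 + 22.7 = 170.6
Average = 170.6 / 6 = 28.43
Rounded: 28

28


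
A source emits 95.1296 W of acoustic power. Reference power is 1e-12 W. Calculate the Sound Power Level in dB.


Given values:
  W = 95.1296 W
  W_ref = 1e-12 W
Formula: SWL = 10 * log10(W / W_ref)
Compute ratio: W / W_ref = 95129600000000
Compute log10: log10(95129600000000) = 13.978316
Multiply: SWL = 10 * 13.978316 = 139.78

139.78 dB


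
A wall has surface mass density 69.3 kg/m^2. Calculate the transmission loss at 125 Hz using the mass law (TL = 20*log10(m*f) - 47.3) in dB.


Given values:
  m = 69.3 kg/m^2, f = 125 Hz
Formula: TL = 20 * log10(m * f) - 47.3
Compute m * f = 69.3 * 125 = 8662.5
Compute log10(8662.5) = 3.937643
Compute 20 * 3.937643 = 78.7529
TL = 78.7529 - 47.3 = 31.45

31.45 dB


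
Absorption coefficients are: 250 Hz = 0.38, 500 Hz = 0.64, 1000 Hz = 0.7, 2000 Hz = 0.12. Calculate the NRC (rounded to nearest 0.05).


Given values:
  a_250 = 0.38, a_500 = 0.64
  a_1000 = 0.7, a_2000 = 0.12
Formula: NRC = (a250 + a500 + a1000 + a2000) / 4
Sum = 0.38 + 0.64 + 0.7 + 0.12 = 1.84
NRC = 1.84 / 4 = 0.46
Rounded to nearest 0.05: 0.45

0.45


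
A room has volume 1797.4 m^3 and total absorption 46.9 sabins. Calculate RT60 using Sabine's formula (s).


Given values:
  V = 1797.4 m^3
  A = 46.9 sabins
Formula: RT60 = 0.161 * V / A
Numerator: 0.161 * 1797.4 = 289.3814
RT60 = 289.3814 / 46.9 = 6.17

6.17 s


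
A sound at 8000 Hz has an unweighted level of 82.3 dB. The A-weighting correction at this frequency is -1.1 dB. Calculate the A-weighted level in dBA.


Given values:
  SPL = 82.3 dB
  A-weighting at 8000 Hz = -1.1 dB
Formula: L_A = SPL + A_weight
L_A = 82.3 + (-1.1)
L_A = 81.2

81.2 dBA


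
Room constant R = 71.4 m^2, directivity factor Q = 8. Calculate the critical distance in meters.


Given values:
  R = 71.4 m^2, Q = 8
Formula: d_c = 0.141 * sqrt(Q * R)
Compute Q * R = 8 * 71.4 = 571.2
Compute sqrt(571.2) = 23.8998
d_c = 0.141 * 23.8998 = 3.37

3.37 m


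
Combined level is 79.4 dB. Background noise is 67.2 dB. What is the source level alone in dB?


Given values:
  L_total = 79.4 dB, L_bg = 67.2 dB
Formula: L_source = 10 * log10(10^(L_total/10) - 10^(L_bg/10))
Convert to linear:
  10^(79.4/10) = 87096358.9956
  10^(67.2/10) = 5248074.6025
Difference: 87096358.9956 - 5248074.6025 = 81848284.3931
L_source = 10 * log10(81848284.3931) = 79.13

79.13 dB


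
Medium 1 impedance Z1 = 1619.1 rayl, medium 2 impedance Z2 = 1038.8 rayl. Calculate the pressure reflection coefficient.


Given values:
  Z1 = 1619.1 rayl, Z2 = 1038.8 rayl
Formula: R = (Z2 - Z1) / (Z2 + Z1)
Numerator: Z2 - Z1 = 1038.8 - 1619.1 = -580.3
Denominator: Z2 + Z1 = 1038.8 + 1619.1 = 2657.9
R = -580.3 / 2657.9 = -0.2183

-0.2183


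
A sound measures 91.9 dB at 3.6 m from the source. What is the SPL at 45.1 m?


Given values:
  SPL1 = 91.9 dB, r1 = 3.6 m, r2 = 45.1 m
Formula: SPL2 = SPL1 - 20 * log10(r2 / r1)
Compute ratio: r2 / r1 = 45.1 / 3.6 = 12.5278
Compute log10: log10(12.5278) = 1.097875
Compute drop: 20 * 1.097875 = 21.9575
SPL2 = 91.9 - 21.9575 = 69.94

69.94 dB


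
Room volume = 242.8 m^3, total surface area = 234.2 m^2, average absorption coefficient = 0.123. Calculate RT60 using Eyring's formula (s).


Given values:
  V = 242.8 m^3, S = 234.2 m^2, alpha = 0.123
Formula: RT60 = 0.161 * V / (-S * ln(1 - alpha))
Compute ln(1 - 0.123) = ln(0.877) = -0.131248
Denominator: -234.2 * -0.131248 = 30.7383
Numerator: 0.161 * 242.8 = 39.0908
RT60 = 39.0908 / 30.7383 = 1.272

1.272 s


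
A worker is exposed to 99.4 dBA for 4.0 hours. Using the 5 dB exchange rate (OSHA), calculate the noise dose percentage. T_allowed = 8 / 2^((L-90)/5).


Given values:
  L = 99.4 dBA, T = 4.0 hours
Formula: T_allowed = 8 / 2^((L - 90) / 5)
Compute exponent: (99.4 - 90) / 5 = 1.88
Compute 2^(1.88) = 3.680751
T_allowed = 8 / 3.680751 = 2.173469 hours
Dose = (T / T_allowed) * 100
Dose = (4.0 / 2.173469) * 100 = 184.04

184.04 %


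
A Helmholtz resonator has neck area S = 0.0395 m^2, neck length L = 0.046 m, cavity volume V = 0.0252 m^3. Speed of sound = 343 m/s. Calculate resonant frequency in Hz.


Given values:
  S = 0.0395 m^2, L = 0.046 m, V = 0.0252 m^3, c = 343 m/s
Formula: f = (c / (2*pi)) * sqrt(S / (V * L))
Compute V * L = 0.0252 * 0.046 = 0.0011592
Compute S / (V * L) = 0.0395 / 0.0011592 = 34.0752
Compute sqrt(34.0752) = 5.837397
Compute c / (2*pi) = 343 / 6.283185 = 54.590148
f = 54.590148 * 5.837397 = 318.66

318.66 Hz


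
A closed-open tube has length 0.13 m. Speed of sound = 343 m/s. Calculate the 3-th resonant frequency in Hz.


Given values:
  Tube type: closed-open, L = 0.13 m, c = 343 m/s, n = 3
Formula: f_n = (2n - 1) * c / (4 * L)
Compute 2n - 1 = 2*3 - 1 = 5
Compute 4 * L = 4 * 0.13 = 0.52
f = 5 * 343 / 0.52
f = 3298.08

3298.08 Hz


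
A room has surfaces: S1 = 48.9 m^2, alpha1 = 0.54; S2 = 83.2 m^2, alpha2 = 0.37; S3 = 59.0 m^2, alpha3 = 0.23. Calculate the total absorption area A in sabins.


Given surfaces:
  Surface 1: 48.9 * 0.54 = 26.406
  Surface 2: 83.2 * 0.37 = 30.784
  Surface 3: 59.0 * 0.23 = 13.57
Formula: A = sum(Si * alpha_i)
A = 26.406 + 30.784 + 13.57
A = 70.76

70.76 sabins


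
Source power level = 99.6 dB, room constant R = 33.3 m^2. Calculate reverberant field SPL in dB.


Given values:
  Lw = 99.6 dB, R = 33.3 m^2
Formula: SPL = Lw + 10 * log10(4 / R)
Compute 4 / R = 4 / 33.3 = 0.12012
Compute 10 * log10(0.12012) = -9.2038
SPL = 99.6 + (-9.2038) = 90.4

90.4 dB


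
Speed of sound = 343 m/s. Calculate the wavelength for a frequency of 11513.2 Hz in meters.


Given values:
  c = 343 m/s, f = 11513.2 Hz
Formula: lambda = c / f
lambda = 343 / 11513.2
lambda = 0.0298

0.0298 m


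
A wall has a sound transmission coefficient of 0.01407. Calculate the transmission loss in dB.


Given values:
  tau = 0.01407
Formula: TL = 10 * log10(1 / tau)
Compute 1 / tau = 1 / 0.01407 = 71.0732
Compute log10(71.0732) = 1.851706
TL = 10 * 1.851706 = 18.52

18.52 dB


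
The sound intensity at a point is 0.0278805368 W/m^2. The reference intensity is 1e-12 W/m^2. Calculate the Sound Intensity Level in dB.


Given values:
  I = 0.0278805368 W/m^2
  I_ref = 1e-12 W/m^2
Formula: SIL = 10 * log10(I / I_ref)
Compute ratio: I / I_ref = 27880536800
Compute log10: log10(27880536800) = 10.445301
Multiply: SIL = 10 * 10.445301 = 104.45

104.45 dB


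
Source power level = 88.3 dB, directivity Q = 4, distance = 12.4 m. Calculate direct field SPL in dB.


Given values:
  Lw = 88.3 dB, Q = 4, r = 12.4 m
Formula: SPL = Lw + 10 * log10(Q / (4 * pi * r^2))
Compute 4 * pi * r^2 = 4 * pi * 12.4^2 = 1932.2051
Compute Q / denom = 4 / 1932.2051 = 0.00207017
Compute 10 * log10(0.00207017) = -26.8399
SPL = 88.3 + (-26.8399) = 61.46

61.46 dB


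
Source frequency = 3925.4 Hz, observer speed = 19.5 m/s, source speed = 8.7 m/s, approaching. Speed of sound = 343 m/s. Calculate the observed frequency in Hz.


Given values:
  f_s = 3925.4 Hz, v_o = 19.5 m/s, v_s = 8.7 m/s
  Direction: approaching
Formula: f_o = f_s * (c + v_o) / (c - v_s)
Numerator: c + v_o = 343 + 19.5 = 362.5
Denominator: c - v_s = 343 - 8.7 = 334.3
f_o = 3925.4 * 362.5 / 334.3 = 4256.53

4256.53 Hz


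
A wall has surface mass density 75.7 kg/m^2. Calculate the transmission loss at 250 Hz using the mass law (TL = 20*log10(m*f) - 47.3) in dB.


Given values:
  m = 75.7 kg/m^2, f = 250 Hz
Formula: TL = 20 * log10(m * f) - 47.3
Compute m * f = 75.7 * 250 = 18925.0
Compute log10(18925.0) = 4.277036
Compute 20 * 4.277036 = 85.5407
TL = 85.5407 - 47.3 = 38.24

38.24 dB


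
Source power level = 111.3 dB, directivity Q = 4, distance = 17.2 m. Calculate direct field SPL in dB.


Given values:
  Lw = 111.3 dB, Q = 4, r = 17.2 m
Formula: SPL = Lw + 10 * log10(Q / (4 * pi * r^2))
Compute 4 * pi * r^2 = 4 * pi * 17.2^2 = 3717.6351
Compute Q / denom = 4 / 3717.6351 = 0.00107595
Compute 10 * log10(0.00107595) = -29.6821
SPL = 111.3 + (-29.6821) = 81.62

81.62 dB


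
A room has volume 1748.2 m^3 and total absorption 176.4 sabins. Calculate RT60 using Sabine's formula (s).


Given values:
  V = 1748.2 m^3
  A = 176.4 sabins
Formula: RT60 = 0.161 * V / A
Numerator: 0.161 * 1748.2 = 281.4602
RT60 = 281.4602 / 176.4 = 1.596

1.596 s


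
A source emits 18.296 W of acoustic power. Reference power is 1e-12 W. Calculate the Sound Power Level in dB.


Given values:
  W = 18.296 W
  W_ref = 1e-12 W
Formula: SWL = 10 * log10(W / W_ref)
Compute ratio: W / W_ref = 18296000000000
Compute log10: log10(18296000000000) = 13.262356
Multiply: SWL = 10 * 13.262356 = 132.62

132.62 dB


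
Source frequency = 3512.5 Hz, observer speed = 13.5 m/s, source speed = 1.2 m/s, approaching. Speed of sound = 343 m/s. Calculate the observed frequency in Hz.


Given values:
  f_s = 3512.5 Hz, v_o = 13.5 m/s, v_s = 1.2 m/s
  Direction: approaching
Formula: f_o = f_s * (c + v_o) / (c - v_s)
Numerator: c + v_o = 343 + 13.5 = 356.5
Denominator: c - v_s = 343 - 1.2 = 341.8
f_o = 3512.5 * 356.5 / 341.8 = 3663.56

3663.56 Hz


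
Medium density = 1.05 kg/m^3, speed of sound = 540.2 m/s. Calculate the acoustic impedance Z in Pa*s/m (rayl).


Given values:
  rho = 1.05 kg/m^3
  c = 540.2 m/s
Formula: Z = rho * c
Z = 1.05 * 540.2
Z = 567.21

567.21 rayl


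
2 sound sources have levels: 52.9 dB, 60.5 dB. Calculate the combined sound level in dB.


Formula: L_total = 10 * log10( sum(10^(Li/10)) )
  Source 1: 10^(52.9/10) = 194984.46
  Source 2: 10^(60.5/10) = 1122018.4543
Sum of linear values = 1317002.9143
L_total = 10 * log10(1317002.9143) = 61.2

61.2 dB


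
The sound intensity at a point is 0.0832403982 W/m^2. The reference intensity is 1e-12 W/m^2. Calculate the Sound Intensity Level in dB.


Given values:
  I = 0.0832403982 W/m^2
  I_ref = 1e-12 W/m^2
Formula: SIL = 10 * log10(I / I_ref)
Compute ratio: I / I_ref = 83240398200
Compute log10: log10(83240398200) = 10.920334
Multiply: SIL = 10 * 10.920334 = 109.2

109.2 dB


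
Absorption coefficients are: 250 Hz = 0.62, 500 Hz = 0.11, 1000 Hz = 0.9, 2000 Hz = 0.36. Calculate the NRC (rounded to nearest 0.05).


Given values:
  a_250 = 0.62, a_500 = 0.11
  a_1000 = 0.9, a_2000 = 0.36
Formula: NRC = (a250 + a500 + a1000 + a2000) / 4
Sum = 0.62 + 0.11 + 0.9 + 0.36 = 1.99
NRC = 1.99 / 4 = 0.4975
Rounded to nearest 0.05: 0.5

0.5


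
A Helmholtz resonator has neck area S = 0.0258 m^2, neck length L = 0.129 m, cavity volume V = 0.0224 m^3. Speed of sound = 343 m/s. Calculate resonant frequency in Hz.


Given values:
  S = 0.0258 m^2, L = 0.129 m, V = 0.0224 m^3, c = 343 m/s
Formula: f = (c / (2*pi)) * sqrt(S / (V * L))
Compute V * L = 0.0224 * 0.129 = 0.0028896
Compute S / (V * L) = 0.0258 / 0.0028896 = 8.9286
Compute sqrt(8.9286) = 2.988076
Compute c / (2*pi) = 343 / 6.283185 = 54.590148
f = 54.590148 * 2.988076 = 163.12

163.12 Hz


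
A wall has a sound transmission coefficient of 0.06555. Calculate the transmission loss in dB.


Given values:
  tau = 0.06555
Formula: TL = 10 * log10(1 / tau)
Compute 1 / tau = 1 / 0.06555 = 15.2555
Compute log10(15.2555) = 1.183426
TL = 10 * 1.183426 = 11.83

11.83 dB


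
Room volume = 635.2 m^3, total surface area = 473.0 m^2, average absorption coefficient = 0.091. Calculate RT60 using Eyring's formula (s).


Given values:
  V = 635.2 m^3, S = 473.0 m^2, alpha = 0.091
Formula: RT60 = 0.161 * V / (-S * ln(1 - alpha))
Compute ln(1 - 0.091) = ln(0.909) = -0.09541
Denominator: -473.0 * -0.09541 = 45.1289
Numerator: 0.161 * 635.2 = 102.2672
RT60 = 102.2672 / 45.1289 = 2.266

2.266 s


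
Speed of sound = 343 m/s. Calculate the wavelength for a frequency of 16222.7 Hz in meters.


Given values:
  c = 343 m/s, f = 16222.7 Hz
Formula: lambda = c / f
lambda = 343 / 16222.7
lambda = 0.0211

0.0211 m


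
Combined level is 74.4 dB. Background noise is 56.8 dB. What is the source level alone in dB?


Given values:
  L_total = 74.4 dB, L_bg = 56.8 dB
Formula: L_source = 10 * log10(10^(L_total/10) - 10^(L_bg/10))
Convert to linear:
  10^(74.4/10) = 27542287.0334
  10^(56.8/10) = 478630.0923
Difference: 27542287.0334 - 478630.0923 = 27063656.9411
L_source = 10 * log10(27063656.9411) = 74.32

74.32 dB


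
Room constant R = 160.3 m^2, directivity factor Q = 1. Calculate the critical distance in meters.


Given values:
  R = 160.3 m^2, Q = 1
Formula: d_c = 0.141 * sqrt(Q * R)
Compute Q * R = 1 * 160.3 = 160.3
Compute sqrt(160.3) = 12.661
d_c = 0.141 * 12.661 = 1.785

1.785 m


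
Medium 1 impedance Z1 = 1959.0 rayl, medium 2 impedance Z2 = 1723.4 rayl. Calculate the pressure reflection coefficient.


Given values:
  Z1 = 1959.0 rayl, Z2 = 1723.4 rayl
Formula: R = (Z2 - Z1) / (Z2 + Z1)
Numerator: Z2 - Z1 = 1723.4 - 1959.0 = -235.6
Denominator: Z2 + Z1 = 1723.4 + 1959.0 = 3682.4
R = -235.6 / 3682.4 = -0.064

-0.064


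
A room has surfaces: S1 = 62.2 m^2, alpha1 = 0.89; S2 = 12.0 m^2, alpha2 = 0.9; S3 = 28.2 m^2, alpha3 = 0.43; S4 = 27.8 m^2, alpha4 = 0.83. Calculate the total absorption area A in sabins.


Given surfaces:
  Surface 1: 62.2 * 0.89 = 55.358
  Surface 2: 12.0 * 0.9 = 10.8
  Surface 3: 28.2 * 0.43 = 12.126
  Surface 4: 27.8 * 0.83 = 23.074
Formula: A = sum(Si * alpha_i)
A = 55.358 + 10.8 + 12.126 + 23.074
A = 101.36

101.36 sabins


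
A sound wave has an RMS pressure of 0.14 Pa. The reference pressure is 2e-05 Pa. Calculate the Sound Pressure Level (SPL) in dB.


Given values:
  p = 0.14 Pa
  p_ref = 2e-05 Pa
Formula: SPL = 20 * log10(p / p_ref)
Compute ratio: p / p_ref = 0.14 / 2e-05 = 7000
Compute log10: log10(7000) = 3.845098
Multiply: SPL = 20 * 3.845098 = 76.9

76.9 dB


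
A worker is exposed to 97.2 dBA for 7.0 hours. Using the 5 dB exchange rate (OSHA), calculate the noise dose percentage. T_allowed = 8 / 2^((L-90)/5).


Given values:
  L = 97.2 dBA, T = 7.0 hours
Formula: T_allowed = 8 / 2^((L - 90) / 5)
Compute exponent: (97.2 - 90) / 5 = 1.44
Compute 2^(1.44) = 2.713209
T_allowed = 8 / 2.713209 = 2.948538 hours
Dose = (T / T_allowed) * 100
Dose = (7.0 / 2.948538) * 100 = 237.41

237.41 %


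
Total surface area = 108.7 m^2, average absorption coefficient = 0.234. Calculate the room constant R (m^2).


Given values:
  S = 108.7 m^2, alpha = 0.234
Formula: R = S * alpha / (1 - alpha)
Numerator: 108.7 * 0.234 = 25.4358
Denominator: 1 - 0.234 = 0.766
R = 25.4358 / 0.766 = 33.21

33.21 m^2


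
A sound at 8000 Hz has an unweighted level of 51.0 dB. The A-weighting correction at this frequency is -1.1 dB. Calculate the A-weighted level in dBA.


Given values:
  SPL = 51.0 dB
  A-weighting at 8000 Hz = -1.1 dB
Formula: L_A = SPL + A_weight
L_A = 51.0 + (-1.1)
L_A = 49.9

49.9 dBA


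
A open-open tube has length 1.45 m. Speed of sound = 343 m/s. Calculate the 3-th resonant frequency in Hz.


Given values:
  Tube type: open-open, L = 1.45 m, c = 343 m/s, n = 3
Formula: f_n = n * c / (2 * L)
Compute 2 * L = 2 * 1.45 = 2.9
f = 3 * 343 / 2.9
f = 354.83

354.83 Hz


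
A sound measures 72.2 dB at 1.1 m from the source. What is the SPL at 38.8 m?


Given values:
  SPL1 = 72.2 dB, r1 = 1.1 m, r2 = 38.8 m
Formula: SPL2 = SPL1 - 20 * log10(r2 / r1)
Compute ratio: r2 / r1 = 38.8 / 1.1 = 35.2727
Compute log10: log10(35.2727) = 1.547439
Compute drop: 20 * 1.547439 = 30.9488
SPL2 = 72.2 - 30.9488 = 41.25

41.25 dB


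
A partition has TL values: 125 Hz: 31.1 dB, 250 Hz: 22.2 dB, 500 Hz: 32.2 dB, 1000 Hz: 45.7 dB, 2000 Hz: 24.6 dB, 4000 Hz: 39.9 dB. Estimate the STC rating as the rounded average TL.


Given TL values at each frequency:
  125 Hz: 31.1 dB
  250 Hz: 22.2 dB
  500 Hz: 32.2 dB
  1000 Hz: 45.7 dB
  2000 Hz: 24.6 dB
  4000 Hz: 39.9 dB
Formula: STC ~ round(average of TL values)
Sum = 31.1 + 22.2 + 32.2 + 45.7 + 24.6 + 39.9 = 195.7
Average = 195.7 / 6 = 32.62
Rounded: 33

33


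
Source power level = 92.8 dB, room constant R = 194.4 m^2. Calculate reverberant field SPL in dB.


Given values:
  Lw = 92.8 dB, R = 194.4 m^2
Formula: SPL = Lw + 10 * log10(4 / R)
Compute 4 / R = 4 / 194.4 = 0.020576
Compute 10 * log10(0.020576) = -16.8664
SPL = 92.8 + (-16.8664) = 75.93

75.93 dB


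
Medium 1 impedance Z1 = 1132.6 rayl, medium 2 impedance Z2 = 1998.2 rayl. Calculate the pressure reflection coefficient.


Given values:
  Z1 = 1132.6 rayl, Z2 = 1998.2 rayl
Formula: R = (Z2 - Z1) / (Z2 + Z1)
Numerator: Z2 - Z1 = 1998.2 - 1132.6 = 865.6
Denominator: Z2 + Z1 = 1998.2 + 1132.6 = 3130.8
R = 865.6 / 3130.8 = 0.2765

0.2765


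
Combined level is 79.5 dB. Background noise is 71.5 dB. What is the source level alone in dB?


Given values:
  L_total = 79.5 dB, L_bg = 71.5 dB
Formula: L_source = 10 * log10(10^(L_total/10) - 10^(L_bg/10))
Convert to linear:
  10^(79.5/10) = 89125093.8134
  10^(71.5/10) = 14125375.4462
Difference: 89125093.8134 - 14125375.4462 = 74999718.3672
L_source = 10 * log10(74999718.3672) = 78.75

78.75 dB


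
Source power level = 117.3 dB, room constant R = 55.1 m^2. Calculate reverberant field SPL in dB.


Given values:
  Lw = 117.3 dB, R = 55.1 m^2
Formula: SPL = Lw + 10 * log10(4 / R)
Compute 4 / R = 4 / 55.1 = 0.072595
Compute 10 * log10(0.072595) = -11.3909
SPL = 117.3 + (-11.3909) = 105.91

105.91 dB


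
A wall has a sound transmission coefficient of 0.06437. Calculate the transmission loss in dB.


Given values:
  tau = 0.06437
Formula: TL = 10 * log10(1 / tau)
Compute 1 / tau = 1 / 0.06437 = 15.5352
Compute log10(15.5352) = 1.191317
TL = 10 * 1.191317 = 11.91

11.91 dB


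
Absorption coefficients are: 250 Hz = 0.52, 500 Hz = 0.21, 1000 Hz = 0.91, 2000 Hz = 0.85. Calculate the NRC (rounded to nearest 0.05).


Given values:
  a_250 = 0.52, a_500 = 0.21
  a_1000 = 0.91, a_2000 = 0.85
Formula: NRC = (a250 + a500 + a1000 + a2000) / 4
Sum = 0.52 + 0.21 + 0.91 + 0.85 = 2.49
NRC = 2.49 / 4 = 0.6225
Rounded to nearest 0.05: 0.6

0.6


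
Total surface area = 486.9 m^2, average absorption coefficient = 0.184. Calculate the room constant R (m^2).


Given values:
  S = 486.9 m^2, alpha = 0.184
Formula: R = S * alpha / (1 - alpha)
Numerator: 486.9 * 0.184 = 89.5896
Denominator: 1 - 0.184 = 0.816
R = 89.5896 / 0.816 = 109.79

109.79 m^2


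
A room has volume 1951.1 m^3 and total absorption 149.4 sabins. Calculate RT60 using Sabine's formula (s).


Given values:
  V = 1951.1 m^3
  A = 149.4 sabins
Formula: RT60 = 0.161 * V / A
Numerator: 0.161 * 1951.1 = 314.1271
RT60 = 314.1271 / 149.4 = 2.103

2.103 s


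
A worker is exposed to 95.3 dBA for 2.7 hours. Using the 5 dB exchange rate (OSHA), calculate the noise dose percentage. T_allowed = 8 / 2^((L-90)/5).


Given values:
  L = 95.3 dBA, T = 2.7 hours
Formula: T_allowed = 8 / 2^((L - 90) / 5)
Compute exponent: (95.3 - 90) / 5 = 1.06
Compute 2^(1.06) = 2.084932
T_allowed = 8 / 2.084932 = 3.837056 hours
Dose = (T / T_allowed) * 100
Dose = (2.7 / 3.837056) * 100 = 70.37

70.37 %


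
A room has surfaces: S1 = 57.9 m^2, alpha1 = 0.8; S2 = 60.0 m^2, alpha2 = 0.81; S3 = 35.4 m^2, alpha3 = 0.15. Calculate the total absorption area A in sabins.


Given surfaces:
  Surface 1: 57.9 * 0.8 = 46.32
  Surface 2: 60.0 * 0.81 = 48.6
  Surface 3: 35.4 * 0.15 = 5.31
Formula: A = sum(Si * alpha_i)
A = 46.32 + 48.6 + 5.31
A = 100.23

100.23 sabins


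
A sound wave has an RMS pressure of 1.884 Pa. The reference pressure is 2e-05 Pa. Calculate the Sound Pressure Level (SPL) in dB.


Given values:
  p = 1.884 Pa
  p_ref = 2e-05 Pa
Formula: SPL = 20 * log10(p / p_ref)
Compute ratio: p / p_ref = 1.884 / 2e-05 = 94200
Compute log10: log10(94200) = 4.974051
Multiply: SPL = 20 * 4.974051 = 99.48

99.48 dB


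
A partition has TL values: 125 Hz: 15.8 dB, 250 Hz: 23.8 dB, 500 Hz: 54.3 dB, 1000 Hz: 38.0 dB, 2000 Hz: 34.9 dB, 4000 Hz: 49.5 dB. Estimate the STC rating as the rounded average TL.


Given TL values at each frequency:
  125 Hz: 15.8 dB
  250 Hz: 23.8 dB
  500 Hz: 54.3 dB
  1000 Hz: 38.0 dB
  2000 Hz: 34.9 dB
  4000 Hz: 49.5 dB
Formula: STC ~ round(average of TL values)
Sum = 15.8 + 23.8 + 54.3 + 38.0 + 34.9 + 49.5 = 216.3
Average = 216.3 / 6 = 36.05
Rounded: 36

36


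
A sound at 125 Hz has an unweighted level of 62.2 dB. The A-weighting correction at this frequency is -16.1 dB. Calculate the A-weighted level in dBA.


Given values:
  SPL = 62.2 dB
  A-weighting at 125 Hz = -16.1 dB
Formula: L_A = SPL + A_weight
L_A = 62.2 + (-16.1)
L_A = 46.1

46.1 dBA


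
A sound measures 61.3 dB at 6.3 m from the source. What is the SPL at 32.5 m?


Given values:
  SPL1 = 61.3 dB, r1 = 6.3 m, r2 = 32.5 m
Formula: SPL2 = SPL1 - 20 * log10(r2 / r1)
Compute ratio: r2 / r1 = 32.5 / 6.3 = 5.1587
Compute log10: log10(5.1587) = 0.71254
Compute drop: 20 * 0.71254 = 14.2508
SPL2 = 61.3 - 14.2508 = 47.05

47.05 dB


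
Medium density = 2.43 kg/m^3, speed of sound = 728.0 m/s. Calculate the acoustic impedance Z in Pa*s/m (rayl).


Given values:
  rho = 2.43 kg/m^3
  c = 728.0 m/s
Formula: Z = rho * c
Z = 2.43 * 728.0
Z = 1769.04

1769.04 rayl


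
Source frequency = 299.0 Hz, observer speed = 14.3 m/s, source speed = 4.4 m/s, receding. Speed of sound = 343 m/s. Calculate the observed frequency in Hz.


Given values:
  f_s = 299.0 Hz, v_o = 14.3 m/s, v_s = 4.4 m/s
  Direction: receding
Formula: f_o = f_s * (c - v_o) / (c + v_s)
Numerator: c - v_o = 343 - 14.3 = 328.7
Denominator: c + v_s = 343 + 4.4 = 347.4
f_o = 299.0 * 328.7 / 347.4 = 282.91

282.91 Hz


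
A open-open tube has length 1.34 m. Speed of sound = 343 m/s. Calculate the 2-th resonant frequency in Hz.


Given values:
  Tube type: open-open, L = 1.34 m, c = 343 m/s, n = 2
Formula: f_n = n * c / (2 * L)
Compute 2 * L = 2 * 1.34 = 2.68
f = 2 * 343 / 2.68
f = 255.97

255.97 Hz


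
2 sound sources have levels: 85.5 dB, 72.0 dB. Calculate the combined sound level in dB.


Formula: L_total = 10 * log10( sum(10^(Li/10)) )
  Source 1: 10^(85.5/10) = 354813389.2336
  Source 2: 10^(72.0/10) = 15848931.9246
Sum of linear values = 370662321.1582
L_total = 10 * log10(370662321.1582) = 85.69

85.69 dB


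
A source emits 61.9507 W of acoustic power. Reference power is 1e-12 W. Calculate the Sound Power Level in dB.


Given values:
  W = 61.9507 W
  W_ref = 1e-12 W
Formula: SWL = 10 * log10(W / W_ref)
Compute ratio: W / W_ref = 61950700000000
Compute log10: log10(61950700000000) = 13.792046
Multiply: SWL = 10 * 13.792046 = 137.92

137.92 dB


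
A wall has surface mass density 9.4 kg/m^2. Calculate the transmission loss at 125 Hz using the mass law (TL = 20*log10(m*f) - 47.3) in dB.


Given values:
  m = 9.4 kg/m^2, f = 125 Hz
Formula: TL = 20 * log10(m * f) - 47.3
Compute m * f = 9.4 * 125 = 1175.0
Compute log10(1175.0) = 3.070038
Compute 20 * 3.070038 = 61.4008
TL = 61.4008 - 47.3 = 14.1

14.1 dB


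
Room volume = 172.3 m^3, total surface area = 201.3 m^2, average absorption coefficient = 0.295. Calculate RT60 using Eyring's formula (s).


Given values:
  V = 172.3 m^3, S = 201.3 m^2, alpha = 0.295
Formula: RT60 = 0.161 * V / (-S * ln(1 - alpha))
Compute ln(1 - 0.295) = ln(0.705) = -0.349557
Denominator: -201.3 * -0.349557 = 70.3658
Numerator: 0.161 * 172.3 = 27.7403
RT60 = 27.7403 / 70.3658 = 0.394

0.394 s


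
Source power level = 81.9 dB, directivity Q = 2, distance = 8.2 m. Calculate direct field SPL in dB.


Given values:
  Lw = 81.9 dB, Q = 2, r = 8.2 m
Formula: SPL = Lw + 10 * log10(Q / (4 * pi * r^2))
Compute 4 * pi * r^2 = 4 * pi * 8.2^2 = 844.9628
Compute Q / denom = 2 / 844.9628 = 0.00236697
Compute 10 * log10(0.00236697) = -26.2581
SPL = 81.9 + (-26.2581) = 55.64

55.64 dB


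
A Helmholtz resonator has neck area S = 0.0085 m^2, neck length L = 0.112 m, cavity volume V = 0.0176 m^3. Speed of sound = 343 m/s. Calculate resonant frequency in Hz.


Given values:
  S = 0.0085 m^2, L = 0.112 m, V = 0.0176 m^3, c = 343 m/s
Formula: f = (c / (2*pi)) * sqrt(S / (V * L))
Compute V * L = 0.0176 * 0.112 = 0.0019712
Compute S / (V * L) = 0.0085 / 0.0019712 = 4.3121
Compute sqrt(4.3121) = 2.07656
Compute c / (2*pi) = 343 / 6.283185 = 54.590148
f = 54.590148 * 2.07656 = 113.36

113.36 Hz


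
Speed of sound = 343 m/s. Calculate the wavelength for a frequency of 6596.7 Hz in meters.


Given values:
  c = 343 m/s, f = 6596.7 Hz
Formula: lambda = c / f
lambda = 343 / 6596.7
lambda = 0.052

0.052 m


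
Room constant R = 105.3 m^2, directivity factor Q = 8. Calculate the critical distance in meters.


Given values:
  R = 105.3 m^2, Q = 8
Formula: d_c = 0.141 * sqrt(Q * R)
Compute Q * R = 8 * 105.3 = 842.4
Compute sqrt(842.4) = 29.0241
d_c = 0.141 * 29.0241 = 4.092

4.092 m


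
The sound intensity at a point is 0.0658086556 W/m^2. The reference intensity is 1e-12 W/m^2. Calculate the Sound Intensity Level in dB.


Given values:
  I = 0.0658086556 W/m^2
  I_ref = 1e-12 W/m^2
Formula: SIL = 10 * log10(I / I_ref)
Compute ratio: I / I_ref = 65808655600
Compute log10: log10(65808655600) = 10.818283
Multiply: SIL = 10 * 10.818283 = 108.18

108.18 dB


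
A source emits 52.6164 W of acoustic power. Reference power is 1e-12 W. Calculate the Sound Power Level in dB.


Given values:
  W = 52.6164 W
  W_ref = 1e-12 W
Formula: SWL = 10 * log10(W / W_ref)
Compute ratio: W / W_ref = 52616400000000
Compute log10: log10(52616400000000) = 13.721121
Multiply: SWL = 10 * 13.721121 = 137.21

137.21 dB


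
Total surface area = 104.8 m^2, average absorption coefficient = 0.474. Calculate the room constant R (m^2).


Given values:
  S = 104.8 m^2, alpha = 0.474
Formula: R = S * alpha / (1 - alpha)
Numerator: 104.8 * 0.474 = 49.6752
Denominator: 1 - 0.474 = 0.526
R = 49.6752 / 0.526 = 94.44

94.44 m^2


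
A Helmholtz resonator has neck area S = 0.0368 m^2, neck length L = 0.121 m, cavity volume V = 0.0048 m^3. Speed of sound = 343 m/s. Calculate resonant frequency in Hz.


Given values:
  S = 0.0368 m^2, L = 0.121 m, V = 0.0048 m^3, c = 343 m/s
Formula: f = (c / (2*pi)) * sqrt(S / (V * L))
Compute V * L = 0.0048 * 0.121 = 0.0005808
Compute S / (V * L) = 0.0368 / 0.0005808 = 63.3609
Compute sqrt(63.3609) = 7.959956
Compute c / (2*pi) = 343 / 6.283185 = 54.590148
f = 54.590148 * 7.959956 = 434.54

434.54 Hz


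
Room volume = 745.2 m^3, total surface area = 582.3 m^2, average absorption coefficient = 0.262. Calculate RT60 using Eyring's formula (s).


Given values:
  V = 745.2 m^3, S = 582.3 m^2, alpha = 0.262
Formula: RT60 = 0.161 * V / (-S * ln(1 - alpha))
Compute ln(1 - 0.262) = ln(0.738) = -0.303811
Denominator: -582.3 * -0.303811 = 176.9091
Numerator: 0.161 * 745.2 = 119.9772
RT60 = 119.9772 / 176.9091 = 0.678

0.678 s


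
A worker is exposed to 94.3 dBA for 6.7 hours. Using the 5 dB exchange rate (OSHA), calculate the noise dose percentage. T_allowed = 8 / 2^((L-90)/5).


Given values:
  L = 94.3 dBA, T = 6.7 hours
Formula: T_allowed = 8 / 2^((L - 90) / 5)
Compute exponent: (94.3 - 90) / 5 = 0.86
Compute 2^(0.86) = 1.815038
T_allowed = 8 / 1.815038 = 4.407621 hours
Dose = (T / T_allowed) * 100
Dose = (6.7 / 4.407621) * 100 = 152.01

152.01 %


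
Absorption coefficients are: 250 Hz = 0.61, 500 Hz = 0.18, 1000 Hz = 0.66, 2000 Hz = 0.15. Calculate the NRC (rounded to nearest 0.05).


Given values:
  a_250 = 0.61, a_500 = 0.18
  a_1000 = 0.66, a_2000 = 0.15
Formula: NRC = (a250 + a500 + a1000 + a2000) / 4
Sum = 0.61 + 0.18 + 0.66 + 0.15 = 1.6
NRC = 1.6 / 4 = 0.4
Rounded to nearest 0.05: 0.4

0.4


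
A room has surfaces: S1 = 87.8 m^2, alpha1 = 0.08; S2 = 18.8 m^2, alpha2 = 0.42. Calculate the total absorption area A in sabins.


Given surfaces:
  Surface 1: 87.8 * 0.08 = 7.024
  Surface 2: 18.8 * 0.42 = 7.896
Formula: A = sum(Si * alpha_i)
A = 7.024 + 7.896
A = 14.92

14.92 sabins


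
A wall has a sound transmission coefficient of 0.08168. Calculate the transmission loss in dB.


Given values:
  tau = 0.08168
Formula: TL = 10 * log10(1 / tau)
Compute 1 / tau = 1 / 0.08168 = 12.2429
Compute log10(12.2429) = 1.087884
TL = 10 * 1.087884 = 10.88

10.88 dB


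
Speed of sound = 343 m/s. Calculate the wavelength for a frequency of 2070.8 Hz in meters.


Given values:
  c = 343 m/s, f = 2070.8 Hz
Formula: lambda = c / f
lambda = 343 / 2070.8
lambda = 0.1656

0.1656 m


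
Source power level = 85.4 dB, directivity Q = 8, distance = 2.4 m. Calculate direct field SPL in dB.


Given values:
  Lw = 85.4 dB, Q = 8, r = 2.4 m
Formula: SPL = Lw + 10 * log10(Q / (4 * pi * r^2))
Compute 4 * pi * r^2 = 4 * pi * 2.4^2 = 72.3823
Compute Q / denom = 8 / 72.3823 = 0.11052426
Compute 10 * log10(0.11052426) = -9.5654
SPL = 85.4 + (-9.5654) = 75.83

75.83 dB


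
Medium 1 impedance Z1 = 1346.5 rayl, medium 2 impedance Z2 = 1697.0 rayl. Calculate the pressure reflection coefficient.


Given values:
  Z1 = 1346.5 rayl, Z2 = 1697.0 rayl
Formula: R = (Z2 - Z1) / (Z2 + Z1)
Numerator: Z2 - Z1 = 1697.0 - 1346.5 = 350.5
Denominator: Z2 + Z1 = 1697.0 + 1346.5 = 3043.5
R = 350.5 / 3043.5 = 0.1152

0.1152


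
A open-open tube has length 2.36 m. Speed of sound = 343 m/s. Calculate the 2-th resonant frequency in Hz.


Given values:
  Tube type: open-open, L = 2.36 m, c = 343 m/s, n = 2
Formula: f_n = n * c / (2 * L)
Compute 2 * L = 2 * 2.36 = 4.72
f = 2 * 343 / 4.72
f = 145.34

145.34 Hz


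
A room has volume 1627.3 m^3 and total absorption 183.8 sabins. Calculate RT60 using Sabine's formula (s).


Given values:
  V = 1627.3 m^3
  A = 183.8 sabins
Formula: RT60 = 0.161 * V / A
Numerator: 0.161 * 1627.3 = 261.9953
RT60 = 261.9953 / 183.8 = 1.425

1.425 s


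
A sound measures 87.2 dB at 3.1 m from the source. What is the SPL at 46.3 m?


Given values:
  SPL1 = 87.2 dB, r1 = 3.1 m, r2 = 46.3 m
Formula: SPL2 = SPL1 - 20 * log10(r2 / r1)
Compute ratio: r2 / r1 = 46.3 / 3.1 = 14.9355
Compute log10: log10(14.9355) = 1.17422
Compute drop: 20 * 1.17422 = 23.4844
SPL2 = 87.2 - 23.4844 = 63.72

63.72 dB


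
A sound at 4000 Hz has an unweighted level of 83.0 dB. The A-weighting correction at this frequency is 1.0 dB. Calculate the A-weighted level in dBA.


Given values:
  SPL = 83.0 dB
  A-weighting at 4000 Hz = 1.0 dB
Formula: L_A = SPL + A_weight
L_A = 83.0 + (1.0)
L_A = 84.0

84.0 dBA


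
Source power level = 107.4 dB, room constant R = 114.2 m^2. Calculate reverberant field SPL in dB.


Given values:
  Lw = 107.4 dB, R = 114.2 m^2
Formula: SPL = Lw + 10 * log10(4 / R)
Compute 4 / R = 4 / 114.2 = 0.035026
Compute 10 * log10(0.035026) = -14.5561
SPL = 107.4 + (-14.5561) = 92.84

92.84 dB


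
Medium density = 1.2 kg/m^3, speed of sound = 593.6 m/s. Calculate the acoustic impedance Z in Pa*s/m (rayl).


Given values:
  rho = 1.2 kg/m^3
  c = 593.6 m/s
Formula: Z = rho * c
Z = 1.2 * 593.6
Z = 712.32

712.32 rayl


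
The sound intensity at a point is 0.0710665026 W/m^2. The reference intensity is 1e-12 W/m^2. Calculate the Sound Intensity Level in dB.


Given values:
  I = 0.0710665026 W/m^2
  I_ref = 1e-12 W/m^2
Formula: SIL = 10 * log10(I / I_ref)
Compute ratio: I / I_ref = 71066502600
Compute log10: log10(71066502600) = 10.851665
Multiply: SIL = 10 * 10.851665 = 108.52

108.52 dB


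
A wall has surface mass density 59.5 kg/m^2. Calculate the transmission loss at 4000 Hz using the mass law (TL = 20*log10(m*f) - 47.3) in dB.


Given values:
  m = 59.5 kg/m^2, f = 4000 Hz
Formula: TL = 20 * log10(m * f) - 47.3
Compute m * f = 59.5 * 4000 = 238000.0
Compute log10(238000.0) = 5.376577
Compute 20 * 5.376577 = 107.5315
TL = 107.5315 - 47.3 = 60.23

60.23 dB


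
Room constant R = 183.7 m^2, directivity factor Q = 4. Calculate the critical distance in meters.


Given values:
  R = 183.7 m^2, Q = 4
Formula: d_c = 0.141 * sqrt(Q * R)
Compute Q * R = 4 * 183.7 = 734.8
Compute sqrt(734.8) = 27.1072
d_c = 0.141 * 27.1072 = 3.822

3.822 m


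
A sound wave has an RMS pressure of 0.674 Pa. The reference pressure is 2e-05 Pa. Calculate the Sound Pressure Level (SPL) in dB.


Given values:
  p = 0.674 Pa
  p_ref = 2e-05 Pa
Formula: SPL = 20 * log10(p / p_ref)
Compute ratio: p / p_ref = 0.674 / 2e-05 = 33700
Compute log10: log10(33700) = 4.52763
Multiply: SPL = 20 * 4.52763 = 90.55

90.55 dB


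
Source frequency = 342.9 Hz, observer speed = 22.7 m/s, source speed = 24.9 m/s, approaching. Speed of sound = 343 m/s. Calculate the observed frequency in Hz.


Given values:
  f_s = 342.9 Hz, v_o = 22.7 m/s, v_s = 24.9 m/s
  Direction: approaching
Formula: f_o = f_s * (c + v_o) / (c - v_s)
Numerator: c + v_o = 343 + 22.7 = 365.7
Denominator: c - v_s = 343 - 24.9 = 318.1
f_o = 342.9 * 365.7 / 318.1 = 394.21

394.21 Hz


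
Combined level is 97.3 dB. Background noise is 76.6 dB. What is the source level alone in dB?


Given values:
  L_total = 97.3 dB, L_bg = 76.6 dB
Formula: L_source = 10 * log10(10^(L_total/10) - 10^(L_bg/10))
Convert to linear:
  10^(97.3/10) = 5370317963.7025
  10^(76.6/10) = 45708818.9615
Difference: 5370317963.7025 - 45708818.9615 = 5324609144.741
L_source = 10 * log10(5324609144.741) = 97.26

97.26 dB


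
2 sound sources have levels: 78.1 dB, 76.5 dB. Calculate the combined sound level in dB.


Formula: L_total = 10 * log10( sum(10^(Li/10)) )
  Source 1: 10^(78.1/10) = 64565422.9035
  Source 2: 10^(76.5/10) = 44668359.2151
Sum of linear values = 109233782.1186
L_total = 10 * log10(109233782.1186) = 80.38

80.38 dB


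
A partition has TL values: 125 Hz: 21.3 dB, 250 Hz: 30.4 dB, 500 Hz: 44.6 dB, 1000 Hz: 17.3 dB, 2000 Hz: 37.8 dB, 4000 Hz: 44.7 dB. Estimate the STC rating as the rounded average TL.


Given TL values at each frequency:
  125 Hz: 21.3 dB
  250 Hz: 30.4 dB
  500 Hz: 44.6 dB
  1000 Hz: 17.3 dB
  2000 Hz: 37.8 dB
  4000 Hz: 44.7 dB
Formula: STC ~ round(average of TL values)
Sum = 21.3 + 30.4 + 44.6 + 17.3 + 37.8 + 44.7 = 196.1
Average = 196.1 / 6 = 32.68
Rounded: 33

33


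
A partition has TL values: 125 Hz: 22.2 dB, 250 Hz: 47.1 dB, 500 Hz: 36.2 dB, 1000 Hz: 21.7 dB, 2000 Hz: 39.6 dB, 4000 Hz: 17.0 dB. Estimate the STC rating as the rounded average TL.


Given TL values at each frequency:
  125 Hz: 22.2 dB
  250 Hz: 47.1 dB
  500 Hz: 36.2 dB
  1000 Hz: 21.7 dB
  2000 Hz: 39.6 dB
  4000 Hz: 17.0 dB
Formula: STC ~ round(average of TL values)
Sum = 22.2 + 47.1 + 36.2 + 21.7 + 39.6 + 17.0 = 183.8
Average = 183.8 / 6 = 30.63
Rounded: 31

31


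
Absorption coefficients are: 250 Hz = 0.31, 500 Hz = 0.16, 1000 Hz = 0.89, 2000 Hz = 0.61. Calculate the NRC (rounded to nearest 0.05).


Given values:
  a_250 = 0.31, a_500 = 0.16
  a_1000 = 0.89, a_2000 = 0.61
Formula: NRC = (a250 + a500 + a1000 + a2000) / 4
Sum = 0.31 + 0.16 + 0.89 + 0.61 = 1.97
NRC = 1.97 / 4 = 0.4925
Rounded to nearest 0.05: 0.5

0.5


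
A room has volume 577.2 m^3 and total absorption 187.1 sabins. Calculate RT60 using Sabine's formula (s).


Given values:
  V = 577.2 m^3
  A = 187.1 sabins
Formula: RT60 = 0.161 * V / A
Numerator: 0.161 * 577.2 = 92.9292
RT60 = 92.9292 / 187.1 = 0.497

0.497 s


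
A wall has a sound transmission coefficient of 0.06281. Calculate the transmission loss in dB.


Given values:
  tau = 0.06281
Formula: TL = 10 * log10(1 / tau)
Compute 1 / tau = 1 / 0.06281 = 15.921
Compute log10(15.921) = 1.20197
TL = 10 * 1.20197 = 12.02

12.02 dB


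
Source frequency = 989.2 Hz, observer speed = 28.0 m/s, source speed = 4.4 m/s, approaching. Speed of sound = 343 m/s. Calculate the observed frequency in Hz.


Given values:
  f_s = 989.2 Hz, v_o = 28.0 m/s, v_s = 4.4 m/s
  Direction: approaching
Formula: f_o = f_s * (c + v_o) / (c - v_s)
Numerator: c + v_o = 343 + 28.0 = 371.0
Denominator: c - v_s = 343 - 4.4 = 338.6
f_o = 989.2 * 371.0 / 338.6 = 1083.85

1083.85 Hz


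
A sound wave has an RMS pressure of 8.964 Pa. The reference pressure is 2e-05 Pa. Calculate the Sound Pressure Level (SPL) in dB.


Given values:
  p = 8.964 Pa
  p_ref = 2e-05 Pa
Formula: SPL = 20 * log10(p / p_ref)
Compute ratio: p / p_ref = 8.964 / 2e-05 = 448200
Compute log10: log10(448200) = 5.651472
Multiply: SPL = 20 * 5.651472 = 113.03

113.03 dB


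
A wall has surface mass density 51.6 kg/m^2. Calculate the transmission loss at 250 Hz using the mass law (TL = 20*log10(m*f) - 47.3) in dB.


Given values:
  m = 51.6 kg/m^2, f = 250 Hz
Formula: TL = 20 * log10(m * f) - 47.3
Compute m * f = 51.6 * 250 = 12900.0
Compute log10(12900.0) = 4.11059
Compute 20 * 4.11059 = 82.2118
TL = 82.2118 - 47.3 = 34.91

34.91 dB


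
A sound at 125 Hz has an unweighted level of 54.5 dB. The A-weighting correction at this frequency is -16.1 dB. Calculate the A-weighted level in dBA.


Given values:
  SPL = 54.5 dB
  A-weighting at 125 Hz = -16.1 dB
Formula: L_A = SPL + A_weight
L_A = 54.5 + (-16.1)
L_A = 38.4

38.4 dBA


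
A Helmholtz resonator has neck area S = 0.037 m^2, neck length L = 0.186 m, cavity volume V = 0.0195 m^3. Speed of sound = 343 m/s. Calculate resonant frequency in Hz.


Given values:
  S = 0.037 m^2, L = 0.186 m, V = 0.0195 m^3, c = 343 m/s
Formula: f = (c / (2*pi)) * sqrt(S / (V * L))
Compute V * L = 0.0195 * 0.186 = 0.003627
Compute S / (V * L) = 0.037 / 0.003627 = 10.2013
Compute sqrt(10.2013) = 3.193947
Compute c / (2*pi) = 343 / 6.283185 = 54.590148
f = 54.590148 * 3.193947 = 174.36

174.36 Hz


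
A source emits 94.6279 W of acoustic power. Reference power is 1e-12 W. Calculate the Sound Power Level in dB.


Given values:
  W = 94.6279 W
  W_ref = 1e-12 W
Formula: SWL = 10 * log10(W / W_ref)
Compute ratio: W / W_ref = 94627900000000
Compute log10: log10(94627900000000) = 13.976019
Multiply: SWL = 10 * 13.976019 = 139.76

139.76 dB


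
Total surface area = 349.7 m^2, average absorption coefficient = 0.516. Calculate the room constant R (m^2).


Given values:
  S = 349.7 m^2, alpha = 0.516
Formula: R = S * alpha / (1 - alpha)
Numerator: 349.7 * 0.516 = 180.4452
Denominator: 1 - 0.516 = 0.484
R = 180.4452 / 0.484 = 372.82

372.82 m^2


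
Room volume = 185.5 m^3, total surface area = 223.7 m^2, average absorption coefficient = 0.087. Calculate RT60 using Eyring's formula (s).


Given values:
  V = 185.5 m^3, S = 223.7 m^2, alpha = 0.087
Formula: RT60 = 0.161 * V / (-S * ln(1 - alpha))
Compute ln(1 - 0.087) = ln(0.913) = -0.091019
Denominator: -223.7 * -0.091019 = 20.361
Numerator: 0.161 * 185.5 = 29.8655
RT60 = 29.8655 / 20.361 = 1.467

1.467 s


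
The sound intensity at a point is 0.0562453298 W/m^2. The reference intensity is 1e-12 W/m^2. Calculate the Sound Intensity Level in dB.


Given values:
  I = 0.0562453298 W/m^2
  I_ref = 1e-12 W/m^2
Formula: SIL = 10 * log10(I / I_ref)
Compute ratio: I / I_ref = 56245329800
Compute log10: log10(56245329800) = 10.750086
Multiply: SIL = 10 * 10.750086 = 107.5

107.5 dB


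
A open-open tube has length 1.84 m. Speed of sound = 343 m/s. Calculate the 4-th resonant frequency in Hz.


Given values:
  Tube type: open-open, L = 1.84 m, c = 343 m/s, n = 4
Formula: f_n = n * c / (2 * L)
Compute 2 * L = 2 * 1.84 = 3.68
f = 4 * 343 / 3.68
f = 372.83

372.83 Hz


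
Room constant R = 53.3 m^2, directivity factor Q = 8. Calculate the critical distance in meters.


Given values:
  R = 53.3 m^2, Q = 8
Formula: d_c = 0.141 * sqrt(Q * R)
Compute Q * R = 8 * 53.3 = 426.4
Compute sqrt(426.4) = 20.6495
d_c = 0.141 * 20.6495 = 2.912

2.912 m
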